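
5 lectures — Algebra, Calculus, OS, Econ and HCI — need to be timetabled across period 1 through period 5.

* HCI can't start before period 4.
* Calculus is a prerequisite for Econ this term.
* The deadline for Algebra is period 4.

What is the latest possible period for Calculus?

period 4

Downstream work caps Calculus at period 4.
Calculus at period 4 is achievable: OS=period 1, Econ=period 5, HCI=period 4, Algebra=period 1, Calculus=period 4.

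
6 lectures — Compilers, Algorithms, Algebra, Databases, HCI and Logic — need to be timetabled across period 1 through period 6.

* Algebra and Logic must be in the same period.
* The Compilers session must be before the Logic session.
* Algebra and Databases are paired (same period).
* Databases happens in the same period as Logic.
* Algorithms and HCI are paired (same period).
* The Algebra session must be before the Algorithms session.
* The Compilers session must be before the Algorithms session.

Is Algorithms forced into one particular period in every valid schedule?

No

Algorithms can be period 3 (e.g. Logic=period 2, Compilers=period 1, Databases=period 2, HCI=period 3, Algorithms=period 3, Algebra=period 2) or period 4 (e.g. Compilers -> period 1; Logic -> period 2; Algorithms -> period 4; Databases -> period 2; HCI -> period 4; Algebra -> period 2).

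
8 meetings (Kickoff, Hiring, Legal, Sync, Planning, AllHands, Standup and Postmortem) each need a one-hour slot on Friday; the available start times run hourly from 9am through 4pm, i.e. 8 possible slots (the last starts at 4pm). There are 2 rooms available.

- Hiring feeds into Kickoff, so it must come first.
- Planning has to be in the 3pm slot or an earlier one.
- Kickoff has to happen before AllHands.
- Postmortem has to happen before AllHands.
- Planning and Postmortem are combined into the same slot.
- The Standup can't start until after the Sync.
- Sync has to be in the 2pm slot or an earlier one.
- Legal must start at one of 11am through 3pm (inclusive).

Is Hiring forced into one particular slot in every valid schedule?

Hiring can be 9am (e.g. Postmortem in 10am, Legal in 11am, Sync in 9am, AllHands in 12pm, Planning in 10am, Standup in 12pm, Hiring in 9am, Kickoff in 11am) or 10am (e.g. Hiring in 10am, Legal in 11am, Planning in 12pm, Postmortem in 12pm, Sync in 9am, AllHands in 1pm, Standup in 10am, Kickoff in 11am).

No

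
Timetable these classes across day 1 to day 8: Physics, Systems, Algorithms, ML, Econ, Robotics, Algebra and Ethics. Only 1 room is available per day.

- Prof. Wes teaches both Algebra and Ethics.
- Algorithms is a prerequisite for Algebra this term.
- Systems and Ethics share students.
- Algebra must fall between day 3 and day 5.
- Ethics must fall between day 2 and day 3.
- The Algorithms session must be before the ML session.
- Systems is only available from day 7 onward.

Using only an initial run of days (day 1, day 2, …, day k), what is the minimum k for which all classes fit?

The precedence chain requires at least 2 distinct days.
With at most 1 per day and 8 classes, at least 8 days are needed.
Systems can't be placed before day 7, so the schedule must run through at least day 7.
8 works (last occupied day: day 8): for example Robotics=day 8; ML=day 4; Systems=day 7; Algebra=day 3; Physics=day 5; Algorithms=day 1; Econ=day 6; Ethics=day 2.

8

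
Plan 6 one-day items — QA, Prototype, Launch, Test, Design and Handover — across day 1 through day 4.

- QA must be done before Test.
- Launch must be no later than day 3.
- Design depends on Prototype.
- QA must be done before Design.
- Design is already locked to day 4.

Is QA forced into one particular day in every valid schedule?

QA can be day 1 (e.g. Test=day 2; Launch=day 1; Handover=day 1; Prototype=day 1; Design=day 4; QA=day 1) or day 2 (e.g. Launch -> day 1; QA -> day 2; Test -> day 3; Prototype -> day 1; Handover -> day 1; Design -> day 4).

No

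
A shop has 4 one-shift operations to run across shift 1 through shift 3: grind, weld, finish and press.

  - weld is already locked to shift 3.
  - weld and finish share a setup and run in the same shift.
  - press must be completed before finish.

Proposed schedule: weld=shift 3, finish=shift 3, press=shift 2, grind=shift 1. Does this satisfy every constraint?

weld is already locked to shift 3 — holds.
press must be completed before finish — holds.
weld and finish share a setup and run in the same shift — holds.

Yes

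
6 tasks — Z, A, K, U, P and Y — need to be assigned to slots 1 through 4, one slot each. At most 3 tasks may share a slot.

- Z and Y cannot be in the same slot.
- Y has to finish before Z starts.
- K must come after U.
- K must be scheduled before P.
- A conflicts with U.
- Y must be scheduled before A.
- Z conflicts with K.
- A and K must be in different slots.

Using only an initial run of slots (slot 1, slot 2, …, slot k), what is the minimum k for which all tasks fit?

3

The precedence chain requires at least 3 distinct slots.
With at most 3 per slot and 6 tasks, at least 2 slots are needed.
3 works (last occupied slot: 3): for example A=3; Z=3; P=3; K=2; U=1; Y=1.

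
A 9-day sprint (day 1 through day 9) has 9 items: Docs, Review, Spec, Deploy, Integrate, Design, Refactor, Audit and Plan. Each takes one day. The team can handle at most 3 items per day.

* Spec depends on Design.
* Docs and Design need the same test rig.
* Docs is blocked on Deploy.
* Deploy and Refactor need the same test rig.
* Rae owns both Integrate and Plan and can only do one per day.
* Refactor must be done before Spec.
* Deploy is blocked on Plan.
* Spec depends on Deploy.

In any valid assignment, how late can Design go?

day 8

Downstream work caps Design at day 8.
Design at day 8 is achievable: Audit in day 2, Docs in day 3, Spec in day 9, Integrate in day 2, Deploy in day 2, Review in day 1, Plan in day 1, Design in day 8, Refactor in day 1.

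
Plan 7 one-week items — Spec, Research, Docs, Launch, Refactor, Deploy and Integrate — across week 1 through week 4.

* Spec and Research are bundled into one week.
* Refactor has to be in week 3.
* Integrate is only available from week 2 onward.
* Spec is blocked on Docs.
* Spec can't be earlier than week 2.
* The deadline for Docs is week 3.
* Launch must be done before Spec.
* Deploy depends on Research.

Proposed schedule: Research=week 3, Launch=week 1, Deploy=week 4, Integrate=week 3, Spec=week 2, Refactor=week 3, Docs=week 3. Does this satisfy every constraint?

Launch must be done before Spec — holds.
Integrate is only available from week 2 onward — holds.
Refactor has to be in week 3 — holds.
Spec and Research are bundled into one week — violated.
Spec is blocked on Docs — violated.
Deploy depends on Research — holds.
Spec can't be earlier than week 2 — holds.
The deadline for Docs is week 3 — holds.

No — it violates: Spec is blocked on Docs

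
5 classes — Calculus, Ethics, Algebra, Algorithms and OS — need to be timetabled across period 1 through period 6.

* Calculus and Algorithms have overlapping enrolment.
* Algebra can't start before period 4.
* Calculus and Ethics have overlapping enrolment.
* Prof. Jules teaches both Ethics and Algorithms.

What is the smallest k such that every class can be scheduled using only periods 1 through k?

Algebra can't be placed before period 4, so the schedule must run through at least period 4.
4 works (last occupied period: period 4): for example Algebra -> period 4, Algorithms -> period 3, OS -> period 1, Ethics -> period 2, Calculus -> period 1.

4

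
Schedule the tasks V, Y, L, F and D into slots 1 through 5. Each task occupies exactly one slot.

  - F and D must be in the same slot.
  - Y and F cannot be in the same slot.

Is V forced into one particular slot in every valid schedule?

V can be 1 (e.g. V=1, F=2, Y=1, L=1, D=2) or 2 (e.g. V in 2; Y in 1; D in 2; L in 1; F in 2).

No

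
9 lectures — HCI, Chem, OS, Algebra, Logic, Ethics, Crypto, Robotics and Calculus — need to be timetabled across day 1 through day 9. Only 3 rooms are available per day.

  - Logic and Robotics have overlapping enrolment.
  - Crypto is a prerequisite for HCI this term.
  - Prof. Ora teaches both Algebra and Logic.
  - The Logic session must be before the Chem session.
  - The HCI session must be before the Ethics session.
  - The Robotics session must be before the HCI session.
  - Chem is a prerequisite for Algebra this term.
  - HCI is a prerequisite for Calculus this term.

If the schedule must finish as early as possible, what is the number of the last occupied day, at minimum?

The precedence chain requires at least 3 distinct days.
With at most 3 per day and 9 lectures, at least 3 days are needed.
Could 3 days be enough, i.e. nothing placed later than day 3? No: Chem must come after Logic (at day 1 or later) → {day 2, day 3}; Logic must come before Chem (at day 3 or earlier) → {day 1, day 2}; Algebra must come after Chem (at day 2 or later) → {day 3}; Chem must come before Algebra (at day 3 or earlier) → {day 2}; Calculus must come after HCI (at day 1 or later) → {day 2, day 3}; HCI must come before Calculus (at day 3 or earlier) → {day 1, day 2}; HCI must come after Crypto (at day 1 or later) → {day 2}; Robotics must come before HCI (at day 2 or earlier) → {day 1}; Logic can't share with Robotics (day 1) → {day 2}; Chem must come after Logic (at day 2 or later) → nothing is left.
So 3 days is not enough.
4 works (last occupied day: day 4): for example HCI in day 2, Crypto in day 1, Algebra in day 4, Logic in day 2, Ethics in day 3, Robotics in day 1, OS in day 1, Calculus in day 3, Chem in day 3.

4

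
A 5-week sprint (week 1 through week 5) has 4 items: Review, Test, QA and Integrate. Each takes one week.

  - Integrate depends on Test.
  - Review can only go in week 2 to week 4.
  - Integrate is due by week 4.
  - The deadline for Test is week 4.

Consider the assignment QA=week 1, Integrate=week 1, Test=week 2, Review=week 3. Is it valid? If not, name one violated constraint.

Invalid. Integrate depends on Test.

Integrate is due by week 4 — holds.
Review can only go in week 2 to week 4 — holds.
The deadline for Test is week 4 — holds.
Integrate depends on Test — violated.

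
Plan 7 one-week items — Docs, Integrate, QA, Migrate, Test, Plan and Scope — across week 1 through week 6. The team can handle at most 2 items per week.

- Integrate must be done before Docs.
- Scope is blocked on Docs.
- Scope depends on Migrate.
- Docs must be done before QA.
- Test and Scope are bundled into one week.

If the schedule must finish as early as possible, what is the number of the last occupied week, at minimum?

4

The precedence chain requires at least 3 distinct weeks.
With at most 2 per week and 7 work items, at least 4 weeks are needed.
4 works (last occupied week: week 4): for example Docs=week 2, Migrate=week 1, Integrate=week 1, Plan=week 2, Test=week 3, QA=week 4, Scope=week 3.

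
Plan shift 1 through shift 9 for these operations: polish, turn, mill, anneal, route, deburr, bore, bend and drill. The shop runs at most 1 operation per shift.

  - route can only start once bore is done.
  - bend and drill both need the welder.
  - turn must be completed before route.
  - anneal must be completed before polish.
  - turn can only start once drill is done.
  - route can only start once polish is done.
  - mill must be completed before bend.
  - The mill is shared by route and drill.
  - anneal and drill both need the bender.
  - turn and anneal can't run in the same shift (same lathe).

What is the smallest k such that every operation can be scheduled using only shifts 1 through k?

The precedence chain requires at least 3 distinct shifts.
With at most 1 per shift and 9 operations, at least 9 shifts are needed.
9 works (last occupied shift: shift 9): for example anneal=shift 1; polish=shift 2; bend=shift 8; turn=shift 4; drill=shift 3; bore=shift 5; mill=shift 7; route=shift 6; deburr=shift 9.

9 shifts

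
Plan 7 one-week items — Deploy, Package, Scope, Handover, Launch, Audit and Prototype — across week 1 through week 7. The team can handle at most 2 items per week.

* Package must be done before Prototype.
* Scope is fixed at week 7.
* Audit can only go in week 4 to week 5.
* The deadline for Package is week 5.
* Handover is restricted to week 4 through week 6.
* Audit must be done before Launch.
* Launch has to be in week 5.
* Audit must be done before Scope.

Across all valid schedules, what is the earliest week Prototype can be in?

Precedence pushes Prototype to at least week 2.
Prototype at week 2 is achievable: Audit=week 4, Package=week 1, Handover=week 4, Scope=week 7, Launch=week 5, Deploy=week 1, Prototype=week 2.

week 2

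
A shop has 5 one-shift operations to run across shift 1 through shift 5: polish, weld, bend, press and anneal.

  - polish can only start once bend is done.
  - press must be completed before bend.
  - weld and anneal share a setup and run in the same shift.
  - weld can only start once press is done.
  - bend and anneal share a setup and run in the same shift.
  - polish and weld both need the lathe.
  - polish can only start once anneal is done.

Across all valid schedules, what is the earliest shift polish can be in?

shift 3

Precedence pushes polish to at least shift 3.
polish at shift 3 is achievable: polish in shift 3, bend in shift 2, weld in shift 2, anneal in shift 2, press in shift 1.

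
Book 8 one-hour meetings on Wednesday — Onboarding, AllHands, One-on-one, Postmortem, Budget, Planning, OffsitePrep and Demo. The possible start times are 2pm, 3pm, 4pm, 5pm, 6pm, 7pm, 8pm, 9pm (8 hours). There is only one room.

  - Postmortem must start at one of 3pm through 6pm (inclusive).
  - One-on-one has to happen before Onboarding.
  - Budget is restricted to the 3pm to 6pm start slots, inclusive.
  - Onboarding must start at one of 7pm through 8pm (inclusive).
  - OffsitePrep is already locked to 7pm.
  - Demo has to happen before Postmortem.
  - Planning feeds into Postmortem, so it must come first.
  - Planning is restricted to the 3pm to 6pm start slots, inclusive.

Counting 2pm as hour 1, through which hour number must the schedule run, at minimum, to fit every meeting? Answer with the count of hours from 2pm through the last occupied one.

8

The precedence chain requires at least 2 distinct hours.
With at most 1 per hour and 8 meetings, at least 8 hours are needed.
Onboarding can't be placed before 7pm — that is hour 6 counting from 2pm — so the schedule must run through at least 6 hours.
8 works (last occupied hour: 9pm): for example One-on-one in 6pm, Budget in 5pm, Onboarding in 8pm, Postmortem in 4pm, Demo in 2pm, OffsitePrep in 7pm, AllHands in 9pm, Planning in 3pm.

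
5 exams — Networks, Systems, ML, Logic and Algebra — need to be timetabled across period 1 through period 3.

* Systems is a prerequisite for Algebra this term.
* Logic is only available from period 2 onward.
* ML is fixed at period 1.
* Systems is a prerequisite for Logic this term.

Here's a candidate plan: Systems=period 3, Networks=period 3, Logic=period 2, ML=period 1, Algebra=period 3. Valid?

Systems is a prerequisite for Algebra this term — violated.
ML is fixed at period 1 — holds.
Logic is only available from period 2 onward — holds.
Systems is a prerequisite for Logic this term — violated.

No — it violates: Systems is a prerequisite for Logic this term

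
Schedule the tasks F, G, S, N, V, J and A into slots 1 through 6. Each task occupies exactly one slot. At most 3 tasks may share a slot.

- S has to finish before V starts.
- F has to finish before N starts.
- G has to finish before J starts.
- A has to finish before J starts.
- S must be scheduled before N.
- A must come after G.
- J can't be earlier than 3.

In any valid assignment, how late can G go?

4

Downstream work caps G at 4.
G at 4 is achievable: V -> 2, N -> 2, A -> 5, J -> 6, G -> 4, F -> 1, S -> 1.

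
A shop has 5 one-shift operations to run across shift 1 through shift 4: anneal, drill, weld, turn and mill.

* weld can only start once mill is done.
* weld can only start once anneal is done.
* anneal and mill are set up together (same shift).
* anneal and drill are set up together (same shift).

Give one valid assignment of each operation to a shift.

mill=shift 1; turn=shift 1; drill=shift 1; anneal=shift 1; weld=shift 2

Checking: anneal(shift 1) before weld(shift 2); mill(shift 1) before weld(shift 2); anneal = drill = shift 1; anneal = mill = shift 1.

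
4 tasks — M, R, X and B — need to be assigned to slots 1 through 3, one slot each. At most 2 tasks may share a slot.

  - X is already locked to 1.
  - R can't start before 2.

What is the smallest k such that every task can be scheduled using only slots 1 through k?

2 slots

With at most 2 per slot and 4 tasks, at least 2 slots are needed.
R can't be placed before 2, so the schedule must run through at least slot 2.
2 works (last occupied slot: 2): for example M -> 1; B -> 2; R -> 2; X -> 1.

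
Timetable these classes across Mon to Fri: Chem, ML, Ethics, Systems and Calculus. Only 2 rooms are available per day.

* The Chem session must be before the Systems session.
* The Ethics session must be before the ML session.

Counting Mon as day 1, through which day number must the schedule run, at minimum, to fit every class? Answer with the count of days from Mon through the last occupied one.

The precedence chain requires at least 2 distinct days.
With at most 2 per day and 5 classes, at least 3 days are needed.
3 works (last occupied day: Wed): for example Ethics=Mon; Calculus=Wed; ML=Tue; Chem=Mon; Systems=Tue.

3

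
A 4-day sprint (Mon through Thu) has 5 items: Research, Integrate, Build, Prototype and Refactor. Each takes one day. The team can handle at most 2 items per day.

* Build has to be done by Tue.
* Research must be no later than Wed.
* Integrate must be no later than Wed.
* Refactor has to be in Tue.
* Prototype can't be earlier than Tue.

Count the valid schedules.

23

Splitting on Research: it can be Mon (9), Tue (4), Wed (10). Listing each branch's schedules as (Integrate, Build, Prototype, Refactor):
Research=Mon: (Mon,Tue,Wed,Tue) (Mon,Tue,Thu,Tue) (Tue,Mon,Wed,Tue) (Tue,Mon,Thu,Tue) (Wed,Mon,Tue,Tue) (Wed,Mon,Wed,Tue) (Wed,Mon,Thu,Tue) (Wed,Tue,Wed,Tue) (Wed,Tue,Thu,Tue) — 9.
Research=Tue: (Mon,Mon,Wed,Tue) (Mon,Mon,Thu,Tue) (Wed,Mon,Wed,Tue) (Wed,Mon,Thu,Tue) — 4.
Research=Wed: (Mon,Mon,Tue,Tue) (Mon,Mon,Wed,Tue) (Mon,Mon,Thu,Tue) (Mon,Tue,Wed,Tue) (Mon,Tue,Thu,Tue) (Tue,Mon,Wed,Tue) (Tue,Mon,Thu,Tue) (Wed,Mon,Tue,Tue) (Wed,Mon,Thu,Tue) (Wed,Tue,Thu,Tue) — 10.
Summing: 9 + 4 + 10 = 23.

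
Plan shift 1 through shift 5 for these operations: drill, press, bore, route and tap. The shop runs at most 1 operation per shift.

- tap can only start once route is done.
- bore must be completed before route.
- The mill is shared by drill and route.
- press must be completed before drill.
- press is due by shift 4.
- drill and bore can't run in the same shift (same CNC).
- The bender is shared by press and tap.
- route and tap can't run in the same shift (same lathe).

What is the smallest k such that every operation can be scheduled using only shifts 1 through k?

The precedence chain requires at least 3 distinct shifts.
With at most 1 per shift and 5 operations, at least 5 shifts are needed.
5 works (last occupied shift: shift 5): for example tap in shift 5; route in shift 3; bore in shift 2; press in shift 1; drill in shift 4.

5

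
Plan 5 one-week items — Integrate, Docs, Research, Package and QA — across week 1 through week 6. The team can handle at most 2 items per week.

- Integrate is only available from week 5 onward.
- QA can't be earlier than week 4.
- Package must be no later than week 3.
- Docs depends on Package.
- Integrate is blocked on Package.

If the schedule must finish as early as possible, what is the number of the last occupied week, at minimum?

The precedence chain requires at least 2 distinct weeks.
With at most 2 per week and 5 work items, at least 3 weeks are needed.
Integrate can't be placed before week 5, so the schedule must run through at least week 5.
5 works (last occupied week: week 5): for example Integrate -> week 5; QA -> week 4; Docs -> week 2; Package -> week 1; Research -> week 1.

5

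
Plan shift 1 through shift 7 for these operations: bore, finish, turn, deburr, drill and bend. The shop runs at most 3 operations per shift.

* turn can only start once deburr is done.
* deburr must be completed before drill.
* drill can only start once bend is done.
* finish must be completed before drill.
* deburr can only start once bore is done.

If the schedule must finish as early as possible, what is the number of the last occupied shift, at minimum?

The precedence chain requires at least 3 distinct shifts.
With at most 3 per shift and 6 operations, at least 2 shifts are needed.
3 works (last occupied shift: shift 3): for example bend -> shift 1; finish -> shift 1; turn -> shift 3; bore -> shift 1; deburr -> shift 2; drill -> shift 3.

shift 3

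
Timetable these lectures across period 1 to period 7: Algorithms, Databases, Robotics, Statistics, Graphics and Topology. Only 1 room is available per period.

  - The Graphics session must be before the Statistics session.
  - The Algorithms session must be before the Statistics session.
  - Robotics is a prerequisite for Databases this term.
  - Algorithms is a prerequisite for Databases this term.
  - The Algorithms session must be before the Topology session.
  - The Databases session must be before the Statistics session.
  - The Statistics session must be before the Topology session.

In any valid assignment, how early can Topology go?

Precedence pushes Topology to at least period 4.
Topology at period 6 is achievable: Graphics in period 4, Topology in period 6, Algorithms in period 1, Robotics in period 2, Databases in period 3, Statistics in period 5.
Nothing earlier works — the capacity limit rule out every period before period 6.

period 6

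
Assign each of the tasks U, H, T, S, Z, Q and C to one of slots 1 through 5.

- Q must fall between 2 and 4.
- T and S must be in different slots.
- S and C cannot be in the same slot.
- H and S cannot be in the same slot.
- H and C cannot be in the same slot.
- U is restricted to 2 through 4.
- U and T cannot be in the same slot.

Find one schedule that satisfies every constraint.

C=3, U=2, Z=1, T=1, Q=2, S=2, H=1

Checking: S(2) != C(3); U(2) != T(1); H(1) != S(2); T(1) != S(2); H(1) != C(3); U=2 in [2,4]; Q=2 in [2,4].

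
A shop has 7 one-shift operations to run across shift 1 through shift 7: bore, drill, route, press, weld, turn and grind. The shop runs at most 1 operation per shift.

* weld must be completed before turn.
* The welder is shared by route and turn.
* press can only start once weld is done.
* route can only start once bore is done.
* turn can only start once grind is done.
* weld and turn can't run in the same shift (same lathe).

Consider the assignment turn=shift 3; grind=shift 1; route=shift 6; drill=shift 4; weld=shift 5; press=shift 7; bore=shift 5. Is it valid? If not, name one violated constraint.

weld must be completed before turn — violated.
The shop runs at most 1 operation per shift — violated.
The welder is shared by route and turn — holds.
route can only start once bore is done — holds.
press can only start once weld is done — holds.
weld and turn can't run in the same shift (same lathe) — holds.
turn can only start once grind is done — holds.

No — it violates: The shop runs at most 1 operation per shift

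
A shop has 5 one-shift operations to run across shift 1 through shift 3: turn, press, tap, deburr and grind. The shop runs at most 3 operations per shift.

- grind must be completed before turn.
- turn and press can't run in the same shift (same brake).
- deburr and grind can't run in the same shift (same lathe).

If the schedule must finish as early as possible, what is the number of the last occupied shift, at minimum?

The precedence chain requires at least 2 distinct shifts.
With at most 3 per shift and 5 operations, at least 2 shifts are needed.
2 works (last occupied shift: shift 2): for example grind=shift 1, press=shift 1, tap=shift 1, turn=shift 2, deburr=shift 2.

2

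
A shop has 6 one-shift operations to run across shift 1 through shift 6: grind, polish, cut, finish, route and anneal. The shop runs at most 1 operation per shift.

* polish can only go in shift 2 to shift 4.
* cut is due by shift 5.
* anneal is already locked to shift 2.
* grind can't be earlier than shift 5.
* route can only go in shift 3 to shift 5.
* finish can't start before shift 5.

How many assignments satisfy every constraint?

4

Enumerating: anneal=shift 2; finish=shift 6; cut=shift 1; route=shift 4; polish=shift 3; grind=shift 5 | anneal=shift 2, polish=shift 4, finish=shift 6, cut=shift 1, route=shift 3, grind=shift 5 | cut=shift 1, finish=shift 5, polish=shift 3, grind=shift 6, route=shift 4, anneal=shift 2 | cut -> shift 1; finish -> shift 5; polish -> shift 4; anneal -> shift 2; grind -> shift 6; route -> shift 3.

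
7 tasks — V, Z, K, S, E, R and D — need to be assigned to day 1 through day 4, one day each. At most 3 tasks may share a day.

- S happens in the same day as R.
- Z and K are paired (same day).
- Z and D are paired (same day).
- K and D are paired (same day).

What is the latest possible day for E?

E at day 4 is achievable: S=day 1, Z=day 2, K=day 2, R=day 1, D=day 2, E=day 4, V=day 1.

day 4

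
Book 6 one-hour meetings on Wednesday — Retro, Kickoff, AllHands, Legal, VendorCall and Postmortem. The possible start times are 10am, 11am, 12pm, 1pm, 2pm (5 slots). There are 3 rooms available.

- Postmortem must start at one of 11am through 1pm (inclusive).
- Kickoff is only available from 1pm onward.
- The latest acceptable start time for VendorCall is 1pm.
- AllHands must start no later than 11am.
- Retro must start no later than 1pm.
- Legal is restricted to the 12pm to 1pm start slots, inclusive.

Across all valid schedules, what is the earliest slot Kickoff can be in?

Kickoff is available from 1pm.
Kickoff at 1pm is achievable: VendorCall in 10am, Kickoff in 1pm, AllHands in 10am, Retro in 10am, Postmortem in 11am, Legal in 12pm.

1pm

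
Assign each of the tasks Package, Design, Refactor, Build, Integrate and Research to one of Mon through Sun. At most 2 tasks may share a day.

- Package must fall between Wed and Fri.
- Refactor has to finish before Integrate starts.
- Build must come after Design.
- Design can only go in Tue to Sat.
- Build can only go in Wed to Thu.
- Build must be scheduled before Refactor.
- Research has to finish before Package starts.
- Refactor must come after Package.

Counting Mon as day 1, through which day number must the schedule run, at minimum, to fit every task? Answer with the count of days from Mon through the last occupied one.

5 days

The precedence chain requires at least 4 distinct days.
With at most 2 per day and 6 tasks, at least 3 days are needed.
Propagating the time windows through the other constraints, Integrate can't land before Fri — that is day 5 counting from Mon — so the schedule must run through at least 5 days.
5 works (last occupied day: Fri): for example Refactor=Thu, Build=Wed, Design=Tue, Integrate=Fri, Package=Wed, Research=Mon.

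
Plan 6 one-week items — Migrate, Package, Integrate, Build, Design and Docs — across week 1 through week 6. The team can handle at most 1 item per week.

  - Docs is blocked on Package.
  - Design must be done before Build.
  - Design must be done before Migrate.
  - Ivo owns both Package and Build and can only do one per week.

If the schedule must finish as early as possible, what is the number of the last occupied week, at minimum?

The precedence chain requires at least 2 distinct weeks.
With at most 1 per week and 6 work items, at least 6 weeks are needed.
6 works (last occupied week: week 6): for example Package=week 3; Migrate=week 2; Design=week 1; Build=week 4; Docs=week 5; Integrate=week 6.

6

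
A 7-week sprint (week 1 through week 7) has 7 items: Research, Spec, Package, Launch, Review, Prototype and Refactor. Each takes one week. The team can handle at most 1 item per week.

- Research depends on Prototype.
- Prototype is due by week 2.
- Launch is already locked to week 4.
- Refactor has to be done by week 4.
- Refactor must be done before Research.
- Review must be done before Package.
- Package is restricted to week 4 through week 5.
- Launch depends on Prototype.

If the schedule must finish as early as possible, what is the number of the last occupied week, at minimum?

The precedence chain requires at least 2 distinct weeks.
With at most 1 per week and 7 work items, at least 7 weeks are needed.
Package can't be placed before week 4, so the schedule must run through at least week 4.
7 works (last occupied week: week 7): for example Launch in week 4, Refactor in week 2, Spec in week 7, Review in week 3, Research in week 6, Package in week 5, Prototype in week 1.

week 7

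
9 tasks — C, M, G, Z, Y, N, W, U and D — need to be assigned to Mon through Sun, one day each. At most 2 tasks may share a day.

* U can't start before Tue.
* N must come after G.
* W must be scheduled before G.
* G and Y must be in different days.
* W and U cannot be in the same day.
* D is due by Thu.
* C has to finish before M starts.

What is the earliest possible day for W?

Mon

Downstream work caps W at Fri.
W at Mon is achievable: C=Wed; D=Mon; G=Tue; Y=Fri; N=Wed; U=Tue; Z=Thu; M=Thu; W=Mon.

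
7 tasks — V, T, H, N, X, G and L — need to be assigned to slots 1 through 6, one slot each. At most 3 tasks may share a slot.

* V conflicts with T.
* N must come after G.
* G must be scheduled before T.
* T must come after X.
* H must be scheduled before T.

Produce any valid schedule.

X=1; N=2; L=2; G=1; T=2; H=1; V=3

Checking: G(1) before T(2); X(1) before T(2); H(1) before T(2); G(1) before N(2); V(3) != T(2); max 3 per slot (cap 3).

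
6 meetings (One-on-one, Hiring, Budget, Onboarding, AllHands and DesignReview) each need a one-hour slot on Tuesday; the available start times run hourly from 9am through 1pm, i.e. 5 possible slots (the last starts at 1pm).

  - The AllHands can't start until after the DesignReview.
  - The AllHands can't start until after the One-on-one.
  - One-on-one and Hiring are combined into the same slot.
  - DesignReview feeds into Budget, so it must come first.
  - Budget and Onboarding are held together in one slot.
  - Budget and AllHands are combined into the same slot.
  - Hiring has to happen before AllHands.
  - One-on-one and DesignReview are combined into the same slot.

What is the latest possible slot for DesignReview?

12pm

Downstream work caps DesignReview at 12pm.
DesignReview at 12pm is achievable: AllHands=1pm; Budget=1pm; Onboarding=1pm; DesignReview=12pm; One-on-one=12pm; Hiring=12pm.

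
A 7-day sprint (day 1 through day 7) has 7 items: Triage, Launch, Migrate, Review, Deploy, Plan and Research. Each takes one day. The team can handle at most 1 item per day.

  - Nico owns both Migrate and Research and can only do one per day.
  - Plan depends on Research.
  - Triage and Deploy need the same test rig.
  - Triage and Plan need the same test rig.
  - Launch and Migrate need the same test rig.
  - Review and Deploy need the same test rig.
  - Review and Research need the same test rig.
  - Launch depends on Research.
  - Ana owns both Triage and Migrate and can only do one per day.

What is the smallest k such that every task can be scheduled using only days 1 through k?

7 days

The precedence chain requires at least 2 distinct days.
With at most 1 per day and 7 tasks, at least 7 days are needed.
7 works (last occupied day: day 7): for example Launch -> day 2; Triage -> day 4; Review -> day 6; Research -> day 1; Migrate -> day 5; Deploy -> day 7; Plan -> day 3.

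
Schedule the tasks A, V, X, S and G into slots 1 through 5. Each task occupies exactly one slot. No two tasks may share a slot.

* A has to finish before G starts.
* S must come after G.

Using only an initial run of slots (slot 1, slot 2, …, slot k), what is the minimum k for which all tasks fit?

The precedence chain requires at least 3 distinct slots.
With at most 1 per slot and 5 tasks, at least 5 slots are needed.
5 works (last occupied slot: 5): for example S -> 3, X -> 5, V -> 4, A -> 1, G -> 2.

5 slots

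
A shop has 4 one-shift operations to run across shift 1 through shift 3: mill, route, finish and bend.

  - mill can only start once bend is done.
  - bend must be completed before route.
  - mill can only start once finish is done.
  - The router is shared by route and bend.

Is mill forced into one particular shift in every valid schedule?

mill can be shift 2 (e.g. bend in shift 1; route in shift 2; finish in shift 1; mill in shift 2) or shift 3 (e.g. route in shift 2, finish in shift 1, bend in shift 1, mill in shift 3).

No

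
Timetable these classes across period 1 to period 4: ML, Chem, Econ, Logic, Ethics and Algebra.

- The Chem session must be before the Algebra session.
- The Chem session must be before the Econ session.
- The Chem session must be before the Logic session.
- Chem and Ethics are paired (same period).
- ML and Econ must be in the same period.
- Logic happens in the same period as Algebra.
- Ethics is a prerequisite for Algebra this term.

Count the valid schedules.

14

Splitting on ML: it can be period 2 (3), period 3 (5), period 4 (6). Listing each branch's schedules as (Chem, Econ, Logic, Ethics, Algebra) by period number:
ML=period 2: (1,2,2,1,2) (1,2,3,1,3) (1,2,4,1,4) — 3.
ML=period 3: (1,3,2,1,2) (1,3,3,1,3) (1,3,4,1,4) (2,3,3,2,3) (2,3,4,2,4) — 5.
ML=period 4: (1,4,2,1,2) (1,4,3,1,3) (1,4,4,1,4) (2,4,3,2,3) (2,4,4,2,4) (3,4,4,3,4) — 6.
Summing: 3 + 5 + 6 = 14.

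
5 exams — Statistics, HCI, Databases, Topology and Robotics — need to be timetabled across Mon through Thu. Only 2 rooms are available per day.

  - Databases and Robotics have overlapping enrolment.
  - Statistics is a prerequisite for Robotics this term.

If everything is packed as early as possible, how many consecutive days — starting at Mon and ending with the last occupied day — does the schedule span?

The precedence chain requires at least 2 distinct days.
With at most 2 per day and 5 exams, at least 3 days are needed.
3 works (last occupied day: Wed): for example Robotics -> Tue; HCI -> Mon; Statistics -> Mon; Topology -> Tue; Databases -> Wed.

3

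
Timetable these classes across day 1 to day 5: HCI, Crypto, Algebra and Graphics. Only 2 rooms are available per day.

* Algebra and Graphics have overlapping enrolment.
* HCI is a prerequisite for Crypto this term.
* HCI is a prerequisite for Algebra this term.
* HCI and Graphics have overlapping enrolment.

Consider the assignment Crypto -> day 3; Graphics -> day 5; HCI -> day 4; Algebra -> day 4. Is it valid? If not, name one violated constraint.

HCI is a prerequisite for Algebra this term — violated.
HCI and Graphics have overlapping enrolment — holds.
HCI is a prerequisite for Crypto this term — violated.
Algebra and Graphics have overlapping enrolment — holds.
Only 2 rooms are available per day — holds.

No. HCI is a prerequisite for Crypto this term is not satisfied.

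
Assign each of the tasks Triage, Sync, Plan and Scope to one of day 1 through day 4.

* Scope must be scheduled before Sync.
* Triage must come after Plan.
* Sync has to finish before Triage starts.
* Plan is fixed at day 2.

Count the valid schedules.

4

Enumerating: Sync in day 2, Plan in day 2, Scope in day 1, Triage in day 3 | Sync -> day 2, Triage -> day 4, Scope -> day 1, Plan -> day 2 | Triage in day 4; Sync in day 3; Plan in day 2; Scope in day 1 | Triage in day 4, Sync in day 3, Plan in day 2, Scope in day 2.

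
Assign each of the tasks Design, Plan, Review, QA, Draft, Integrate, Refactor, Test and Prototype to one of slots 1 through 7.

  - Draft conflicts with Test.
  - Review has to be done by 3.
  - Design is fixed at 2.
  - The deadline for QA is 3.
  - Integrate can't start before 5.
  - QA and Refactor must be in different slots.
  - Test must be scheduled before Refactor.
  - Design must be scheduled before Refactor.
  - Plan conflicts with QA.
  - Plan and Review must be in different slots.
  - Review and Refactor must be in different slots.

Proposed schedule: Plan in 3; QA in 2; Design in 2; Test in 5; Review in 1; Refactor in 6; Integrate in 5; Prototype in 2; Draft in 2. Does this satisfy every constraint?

Integrate can't start before 5 — holds.
Review and Refactor must be in different slots — holds.
Review has to be done by 3 — holds.
Draft conflicts with Test — holds.
Plan conflicts with QA — holds.
Design is fixed at 2 — holds.
Plan and Review must be in different slots — holds.
Design must be scheduled before Refactor — holds.
QA and Refactor must be in different slots — holds.
Test must be scheduled before Refactor — holds.
The deadline for QA is 3 — holds.

Yes, all constraints hold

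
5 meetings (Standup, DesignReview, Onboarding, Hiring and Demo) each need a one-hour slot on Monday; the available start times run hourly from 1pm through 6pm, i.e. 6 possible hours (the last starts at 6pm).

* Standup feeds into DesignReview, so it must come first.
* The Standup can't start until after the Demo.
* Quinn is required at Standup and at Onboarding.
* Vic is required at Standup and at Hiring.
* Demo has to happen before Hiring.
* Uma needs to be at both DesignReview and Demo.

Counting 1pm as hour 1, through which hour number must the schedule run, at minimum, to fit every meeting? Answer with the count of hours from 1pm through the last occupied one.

3 hours

The precedence chain requires at least 3 distinct hours.
3 works (last occupied hour: 3pm): for example DesignReview in 3pm; Onboarding in 1pm; Standup in 2pm; Demo in 1pm; Hiring in 3pm.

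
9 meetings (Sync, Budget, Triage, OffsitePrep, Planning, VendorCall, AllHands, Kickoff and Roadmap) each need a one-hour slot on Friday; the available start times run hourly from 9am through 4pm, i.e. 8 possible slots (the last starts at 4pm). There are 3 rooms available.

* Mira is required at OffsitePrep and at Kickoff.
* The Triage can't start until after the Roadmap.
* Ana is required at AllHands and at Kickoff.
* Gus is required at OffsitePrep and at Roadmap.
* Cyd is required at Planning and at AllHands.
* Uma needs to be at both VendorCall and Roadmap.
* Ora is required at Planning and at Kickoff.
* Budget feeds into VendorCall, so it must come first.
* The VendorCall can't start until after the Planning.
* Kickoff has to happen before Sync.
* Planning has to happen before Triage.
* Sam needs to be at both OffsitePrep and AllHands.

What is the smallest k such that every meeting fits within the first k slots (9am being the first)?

3

The precedence chain requires at least 2 distinct slots.
With at most 3 per slot and 9 meetings, at least 3 slots are needed.
3 works (last occupied slot: 11am): for example VendorCall -> 11am, Budget -> 9am, OffsitePrep -> 10am, AllHands -> 11am, Sync -> 10am, Roadmap -> 9am, Planning -> 10am, Triage -> 11am, Kickoff -> 9am.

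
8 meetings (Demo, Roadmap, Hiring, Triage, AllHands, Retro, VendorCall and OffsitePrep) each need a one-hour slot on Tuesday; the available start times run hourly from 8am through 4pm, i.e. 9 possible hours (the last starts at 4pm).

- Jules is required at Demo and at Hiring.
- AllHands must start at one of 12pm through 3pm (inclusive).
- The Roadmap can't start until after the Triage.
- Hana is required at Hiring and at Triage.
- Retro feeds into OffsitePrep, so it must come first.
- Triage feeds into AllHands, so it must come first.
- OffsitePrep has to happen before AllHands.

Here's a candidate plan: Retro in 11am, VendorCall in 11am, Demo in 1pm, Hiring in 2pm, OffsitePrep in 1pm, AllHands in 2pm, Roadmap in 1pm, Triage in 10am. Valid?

Yes, all constraints hold

Triage feeds into AllHands, so it must come first — holds.
AllHands must start at one of 12pm through 3pm (inclusive) — holds.
Hana is required at Hiring and at Triage — holds.
Retro feeds into OffsitePrep, so it must come first — holds.
The Roadmap can't start until after the Triage — holds.
Jules is required at Demo and at Hiring — holds.
OffsitePrep has to happen before AllHands — holds.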